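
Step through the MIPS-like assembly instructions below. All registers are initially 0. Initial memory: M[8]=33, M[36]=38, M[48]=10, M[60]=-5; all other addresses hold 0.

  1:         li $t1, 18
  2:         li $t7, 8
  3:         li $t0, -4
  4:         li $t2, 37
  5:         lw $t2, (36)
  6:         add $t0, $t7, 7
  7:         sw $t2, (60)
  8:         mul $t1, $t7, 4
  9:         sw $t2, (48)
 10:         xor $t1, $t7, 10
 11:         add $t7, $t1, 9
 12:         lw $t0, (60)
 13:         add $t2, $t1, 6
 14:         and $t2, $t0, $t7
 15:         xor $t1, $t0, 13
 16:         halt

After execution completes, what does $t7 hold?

$t1=18
$t7=8
$t0=-4
$t2=37
$t2=M[36]=38
$t0=8+7=15
sw $t2, (60) → M[60]=38
$t1=8*4=32
sw $t2, (48) → M[48]=38
$t1=8^10=2
$t7=2+9=11
$t0=M[60]=38
$t2=2+6=8
$t2=38&11=2
$t1=38^13=43
halt.

11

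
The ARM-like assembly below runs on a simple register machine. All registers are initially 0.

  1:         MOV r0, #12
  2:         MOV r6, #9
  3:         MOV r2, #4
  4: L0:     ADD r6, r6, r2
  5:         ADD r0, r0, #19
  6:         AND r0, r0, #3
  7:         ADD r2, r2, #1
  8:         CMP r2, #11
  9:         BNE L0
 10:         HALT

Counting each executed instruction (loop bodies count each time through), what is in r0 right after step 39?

MOV r0, #12 → r0=12
MOV r6, #9 → r6=9
MOV r2, #4 → r2=4
ADD r6, r6, r2 → r6=9+4=13
ADD r0, r0, #19 → r0=12+19=31
AND r0, r0, #3 → r0=31&3=3
ADD r2, r2, #1 → r2=4+1=5
CMP r2, #11  (cmp 5,11)
BNE L0: taken
ADD r6, r6, r2 → r6=13+5=18
ADD r0, r0, #19 → r0=3+19=22
AND r0, r0, #3 → r0=22&3=2
ADD r2, r2, #1 → r2=5+1=6
CMP r2, #11  (cmp 6,11)
BNE L0: taken
ADD r6, r6, r2 → r6=18+6=24
ADD r0, r0, #19 → r0=2+19=21
AND r0, r0, #3 → r0=21&3=1
ADD r2, r2, #1 → r2=6+1=7
CMP r2, #11  (cmp 7,11)
BNE L0: taken
ADD r6, r6, r2 → r6=24+7=31
ADD r0, r0, #19 → r0=1+19=20
AND r0, r0, #3 → r0=20&3=0
ADD r2, r2, #1 → r2=7+1=8
CMP r2, #11  (cmp 8,11)
BNE L0: taken
ADD r6, r6, r2 → r6=31+8=39
ADD r0, r0, #19 → r0=0+19=19
AND r0, r0, #3 → r0=19&3=3
ADD r2, r2, #1 → r2=8+1=9
CMP r2, #11  (cmp 9,11)
BNE L0: taken
ADD r6, r6, r2 → r6=39+9=48
ADD r0, r0, #19 → r0=3+19=22
AND r0, r0, #3 → r0=22&3=2
ADD r2, r2, #1 → r2=9+1=10
CMP r2, #11  (cmp 10,11)
BNE L0: taken
After step 39: r0 = 2.

2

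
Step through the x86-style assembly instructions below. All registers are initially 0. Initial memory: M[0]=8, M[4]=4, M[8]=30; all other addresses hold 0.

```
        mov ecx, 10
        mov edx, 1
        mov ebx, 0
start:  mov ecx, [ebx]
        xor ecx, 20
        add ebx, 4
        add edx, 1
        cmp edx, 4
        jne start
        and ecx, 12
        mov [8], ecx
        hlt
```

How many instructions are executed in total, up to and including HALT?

ecx=10
edx=1
ebx=0
ecx=M[0]=8
ecx=8^20=28
ebx=0+4=4
edx=1+1=2
cmp edx, 4  (cmp 2,4)
jne start: taken
ecx=M[4]=4
ecx=4^20=16
ebx=4+4=8
edx=2+1=3
cmp edx, 4  (cmp 3,4)
jne start: taken
ecx=M[8]=30
ecx=30^20=10
ebx=8+4=12
edx=3+1=4
cmp edx, 4  (cmp 4,4)
jne start: not taken
ecx=10&12=8
mov [8], ecx → M[8]=8
halt.
Total executed instructions: 24.

24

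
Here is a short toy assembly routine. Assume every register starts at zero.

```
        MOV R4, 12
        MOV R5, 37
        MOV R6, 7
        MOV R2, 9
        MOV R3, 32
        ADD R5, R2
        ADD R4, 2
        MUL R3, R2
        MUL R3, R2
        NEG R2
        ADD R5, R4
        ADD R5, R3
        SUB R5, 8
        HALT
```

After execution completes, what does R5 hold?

after MOV R4, 12: R4=12
after MOV R5, 37: R5=37
after MOV R6, 7: R6=7
after MOV R2, 9: R2=9
after MOV R3, 32: R3=32
after ADD R5, R2: R5=37+9=46
after ADD R4, 2: R4=12+2=14
after MUL R3, R2: R3=32*9=288
after MUL R3, R2: R3=288*9=2592
after NEG R2: R2=-(9)=-9
after ADD R5, R4: R5=46+14=60
after ADD R5, R3: R5=60+2592=2652
after SUB R5, 8: R5=2652-8=2644
halt.

2644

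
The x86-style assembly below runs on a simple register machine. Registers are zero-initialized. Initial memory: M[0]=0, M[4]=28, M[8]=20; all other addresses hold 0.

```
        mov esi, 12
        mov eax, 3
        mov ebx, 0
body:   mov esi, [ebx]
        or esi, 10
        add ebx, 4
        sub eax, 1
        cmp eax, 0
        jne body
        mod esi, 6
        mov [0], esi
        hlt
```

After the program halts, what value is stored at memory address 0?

0

after mov esi, 12: esi=12
after mov eax, 3: eax=3
after mov ebx, 0: ebx=0
after mov esi, [ebx]: esi=M[0]=0
after or esi, 10: esi=0|10=10
after add ebx, 4: ebx=0+4=4
after sub eax, 1: eax=3-1=2
cmp eax, 0  (cmp 2,0)
jne body: taken
after mov esi, [ebx]: esi=M[4]=28
after or esi, 10: esi=28|10=30
after add ebx, 4: ebx=4+4=8
after sub eax, 1: eax=2-1=1
cmp eax, 0  (cmp 1,0)
jne body: taken
after mov esi, [ebx]: esi=M[8]=20
after or esi, 10: esi=20|10=30
after add ebx, 4: ebx=8+4=12
after sub eax, 1: eax=1-1=0
cmp eax, 0  (cmp 0,0)
jne body: not taken
after mod esi, 6: esi=30%6=0
mov [0], esi → M[0]=0
halt.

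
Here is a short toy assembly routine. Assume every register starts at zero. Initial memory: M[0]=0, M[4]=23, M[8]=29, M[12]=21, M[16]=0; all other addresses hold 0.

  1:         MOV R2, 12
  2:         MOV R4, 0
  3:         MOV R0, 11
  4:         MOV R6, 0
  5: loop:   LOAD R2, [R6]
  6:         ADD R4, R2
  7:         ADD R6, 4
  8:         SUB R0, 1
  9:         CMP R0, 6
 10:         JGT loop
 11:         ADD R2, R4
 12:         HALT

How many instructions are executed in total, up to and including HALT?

36

R2=12
R4=0
R0=11
R6=0
R2=M[0]=0
R4=0+0=0
R6=0+4=4
R0=11-1=10
CMP R0, 6  (cmp 10,6)
JGT loop: taken
R2=M[4]=23
R4=0+23=23
R6=4+4=8
R0=10-1=9
CMP R0, 6  (cmp 9,6)
JGT loop: taken
R2=M[8]=29
R4=23+29=52
R6=8+4=12
R0=9-1=8
CMP R0, 6  (cmp 8,6)
JGT loop: taken
R2=M[12]=21
R4=52+21=73
R6=12+4=16
R0=8-1=7
CMP R0, 6  (cmp 7,6)
JGT loop: taken
R2=M[16]=0
R4=73+0=73
R6=16+4=20
R0=7-1=6
CMP R0, 6  (cmp 6,6)
JGT loop: not taken
R2=0+73=73
halt.
Total executed instructions: 36.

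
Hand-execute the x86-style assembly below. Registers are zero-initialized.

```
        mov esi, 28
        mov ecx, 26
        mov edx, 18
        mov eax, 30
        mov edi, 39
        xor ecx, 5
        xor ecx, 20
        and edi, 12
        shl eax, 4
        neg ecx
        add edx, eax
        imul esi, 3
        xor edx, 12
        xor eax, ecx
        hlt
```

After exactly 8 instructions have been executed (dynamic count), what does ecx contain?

11

after mov esi, 28: esi=28
after mov ecx, 26: ecx=26
after mov edx, 18: edx=18
after mov eax, 30: eax=30
after mov edi, 39: edi=39
after xor ecx, 5: ecx=26^5=31
after xor ecx, 20: ecx=31^20=11
after and edi, 12: edi=39&12=4
After step 8: ecx = 11.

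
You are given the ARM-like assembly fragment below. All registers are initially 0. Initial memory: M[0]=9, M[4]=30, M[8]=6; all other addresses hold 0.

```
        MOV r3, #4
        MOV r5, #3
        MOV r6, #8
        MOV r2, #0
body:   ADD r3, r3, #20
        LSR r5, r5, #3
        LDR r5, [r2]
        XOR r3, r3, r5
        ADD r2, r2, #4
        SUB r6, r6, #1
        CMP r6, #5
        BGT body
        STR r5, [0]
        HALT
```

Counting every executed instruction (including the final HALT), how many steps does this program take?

r3=4
r5=3
r6=8
r2=0
r3=4+20=24
r5=3>>3=0
r5=M[0]=9
r3=24^9=17
r2=0+4=4
r6=8-1=7
CMP r6, #5  (cmp 7,5)
BGT body: taken
r3=17+20=37
r5=9>>3=1
r5=M[4]=30
r3=37^30=59
r2=4+4=8
r6=7-1=6
CMP r6, #5  (cmp 6,5)
BGT body: taken
r3=59+20=79
r5=30>>3=3
r5=M[8]=6
r3=79^6=73
r2=8+4=12
r6=6-1=5
CMP r6, #5  (cmp 5,5)
BGT body: not taken
STR r5, [0] → M[0]=6
halt.
Total executed instructions: 30.

30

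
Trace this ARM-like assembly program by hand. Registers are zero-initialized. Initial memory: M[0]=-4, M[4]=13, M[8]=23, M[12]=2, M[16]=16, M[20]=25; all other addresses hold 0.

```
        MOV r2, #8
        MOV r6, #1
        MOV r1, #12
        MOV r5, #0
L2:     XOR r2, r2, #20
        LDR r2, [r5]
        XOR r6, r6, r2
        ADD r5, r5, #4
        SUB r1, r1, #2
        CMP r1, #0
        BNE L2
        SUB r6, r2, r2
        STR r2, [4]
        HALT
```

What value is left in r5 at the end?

24

MOV r2, #8 → r2=8
MOV r6, #1 → r6=1
MOV r1, #12 → r1=12
MOV r5, #0 → r5=0
XOR r2, r2, #20 → r2=8^20=28
LDR r2, [r5] → r2=M[0]=-4
XOR r6, r6, r2 → r6=1^(-4)=-3
ADD r5, r5, #4 → r5=0+4=4
SUB r1, r1, #2 → r1=12-2=10
CMP r1, #0  (cmp 10,0)
BNE L2: taken
XOR r2, r2, #20 → r2=(-4)^20=-24
LDR r2, [r5] → r2=M[4]=13
XOR r6, r6, r2 → r6=(-3)^13=-16
ADD r5, r5, #4 → r5=4+4=8
SUB r1, r1, #2 → r1=10-2=8
CMP r1, #0  (cmp 8,0)
BNE L2: taken
XOR r2, r2, #20 → r2=13^20=25
LDR r2, [r5] → r2=M[8]=23
XOR r6, r6, r2 → r6=(-16)^23=-25
ADD r5, r5, #4 → r5=8+4=12
SUB r1, r1, #2 → r1=8-2=6
CMP r1, #0  (cmp 6,0)
BNE L2: taken
XOR r2, r2, #20 → r2=23^20=3
LDR r2, [r5] → r2=M[12]=2
XOR r6, r6, r2 → r6=(-25)^2=-27
ADD r5, r5, #4 → r5=12+4=16
SUB r1, r1, #2 → r1=6-2=4
CMP r1, #0  (cmp 4,0)
BNE L2: taken
XOR r2, r2, #20 → r2=2^20=22
LDR r2, [r5] → r2=M[16]=16
XOR r6, r6, r2 → r6=(-27)^16=-11
ADD r5, r5, #4 → r5=16+4=20
SUB r1, r1, #2 → r1=4-2=2
CMP r1, #0  (cmp 2,0)
BNE L2: taken
XOR r2, r2, #20 → r2=16^20=4
LDR r2, [r5] → r2=M[20]=25
XOR r6, r6, r2 → r6=(-11)^25=-20
ADD r5, r5, #4 → r5=20+4=24
SUB r1, r1, #2 → r1=2-2=0
CMP r1, #0  (cmp 0,0)
BNE L2: not taken
SUB r6, r2, r2 → r6=25-25=0
STR r2, [4] → M[4]=25
halt.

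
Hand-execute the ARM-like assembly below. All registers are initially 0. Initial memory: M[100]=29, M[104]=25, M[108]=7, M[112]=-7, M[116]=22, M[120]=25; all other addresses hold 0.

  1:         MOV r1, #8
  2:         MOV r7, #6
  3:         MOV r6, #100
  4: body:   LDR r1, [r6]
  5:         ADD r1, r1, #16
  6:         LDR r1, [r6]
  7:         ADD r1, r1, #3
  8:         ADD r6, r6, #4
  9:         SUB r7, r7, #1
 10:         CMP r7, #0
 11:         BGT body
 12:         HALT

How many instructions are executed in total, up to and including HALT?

52

MOV r1, #8 → r1=8
MOV r7, #6 → r7=6
MOV r6, #100 → r6=100
LDR r1, [r6] → r1=M[100]=29
ADD r1, r1, #16 → r1=29+16=45
LDR r1, [r6] → r1=M[100]=29
ADD r1, r1, #3 → r1=29+3=32
ADD r6, r6, #4 → r6=100+4=104
SUB r7, r7, #1 → r7=6-1=5
CMP r7, #0  (cmp 5,0)
BGT body: taken
LDR r1, [r6] → r1=M[104]=25
ADD r1, r1, #16 → r1=25+16=41
LDR r1, [r6] → r1=M[104]=25
ADD r1, r1, #3 → r1=25+3=28
ADD r6, r6, #4 → r6=104+4=108
SUB r7, r7, #1 → r7=5-1=4
CMP r7, #0  (cmp 4,0)
BGT body: taken
LDR r1, [r6] → r1=M[108]=7
ADD r1, r1, #16 → r1=7+16=23
LDR r1, [r6] → r1=M[108]=7
ADD r1, r1, #3 → r1=7+3=10
ADD r6, r6, #4 → r6=108+4=112
SUB r7, r7, #1 → r7=4-1=3
CMP r7, #0  (cmp 3,0)
BGT body: taken
LDR r1, [r6] → r1=M[112]=-7
ADD r1, r1, #16 → r1=(-7)+16=9
LDR r1, [r6] → r1=M[112]=-7
ADD r1, r1, #3 → r1=(-7)+3=-4
ADD r6, r6, #4 → r6=112+4=116
SUB r7, r7, #1 → r7=3-1=2
CMP r7, #0  (cmp 2,0)
BGT body: taken
LDR r1, [r6] → r1=M[116]=22
ADD r1, r1, #16 → r1=22+16=38
LDR r1, [r6] → r1=M[116]=22
ADD r1, r1, #3 → r1=22+3=25
ADD r6, r6, #4 → r6=116+4=120
SUB r7, r7, #1 → r7=2-1=1
CMP r7, #0  (cmp 1,0)
BGT body: taken
LDR r1, [r6] → r1=M[120]=25
ADD r1, r1, #16 → r1=25+16=41
LDR r1, [r6] → r1=M[120]=25
ADD r1, r1, #3 → r1=25+3=28
ADD r6, r6, #4 → r6=120+4=124
SUB r7, r7, #1 → r7=1-1=0
CMP r7, #0  (cmp 0,0)
BGT body: not taken
halt.
Total executed instructions: 52.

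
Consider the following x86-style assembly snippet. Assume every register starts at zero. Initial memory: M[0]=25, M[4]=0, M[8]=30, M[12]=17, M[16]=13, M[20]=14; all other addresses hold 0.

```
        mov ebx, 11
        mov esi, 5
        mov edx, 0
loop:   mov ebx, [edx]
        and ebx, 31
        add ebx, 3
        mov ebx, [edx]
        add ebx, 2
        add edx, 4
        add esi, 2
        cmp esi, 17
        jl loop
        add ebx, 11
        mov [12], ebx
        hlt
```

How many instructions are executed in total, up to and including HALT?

mov ebx, 11 → ebx=11
mov esi, 5 → esi=5
mov edx, 0 → edx=0
mov ebx, [edx] → ebx=M[0]=25
and ebx, 31 → ebx=25&31=25
add ebx, 3 → ebx=25+3=28
mov ebx, [edx] → ebx=M[0]=25
add ebx, 2 → ebx=25+2=27
add edx, 4 → edx=0+4=4
add esi, 2 → esi=5+2=7
cmp esi, 17  (cmp 7,17)
jl loop: taken
mov ebx, [edx] → ebx=M[4]=0
and ebx, 31 → ebx=0&31=0
add ebx, 3 → ebx=0+3=3
mov ebx, [edx] → ebx=M[4]=0
add ebx, 2 → ebx=0+2=2
add edx, 4 → edx=4+4=8
add esi, 2 → esi=7+2=9
cmp esi, 17  (cmp 9,17)
jl loop: taken
mov ebx, [edx] → ebx=M[8]=30
and ebx, 31 → ebx=30&31=30
add ebx, 3 → ebx=30+3=33
mov ebx, [edx] → ebx=M[8]=30
add ebx, 2 → ebx=30+2=32
add edx, 4 → edx=8+4=12
add esi, 2 → esi=9+2=11
cmp esi, 17  (cmp 11,17)
jl loop: taken
mov ebx, [edx] → ebx=M[12]=17
and ebx, 31 → ebx=17&31=17
add ebx, 3 → ebx=17+3=20
mov ebx, [edx] → ebx=M[12]=17
add ebx, 2 → ebx=17+2=19
add edx, 4 → edx=12+4=16
add esi, 2 → esi=11+2=13
cmp esi, 17  (cmp 13,17)
jl loop: taken
mov ebx, [edx] → ebx=M[16]=13
and ebx, 31 → ebx=13&31=13
add ebx, 3 → ebx=13+3=16
mov ebx, [edx] → ebx=M[16]=13
add ebx, 2 → ebx=13+2=15
add edx, 4 → edx=16+4=20
add esi, 2 → esi=13+2=15
cmp esi, 17  (cmp 15,17)
jl loop: taken
mov ebx, [edx] → ebx=M[20]=14
and ebx, 31 → ebx=14&31=14
add ebx, 3 → ebx=14+3=17
mov ebx, [edx] → ebx=M[20]=14
add ebx, 2 → ebx=14+2=16
add edx, 4 → edx=20+4=24
add esi, 2 → esi=15+2=17
cmp esi, 17  (cmp 17,17)
jl loop: not taken
add ebx, 11 → ebx=16+11=27
mov [12], ebx → M[12]=27
halt.
Total executed instructions: 60.

60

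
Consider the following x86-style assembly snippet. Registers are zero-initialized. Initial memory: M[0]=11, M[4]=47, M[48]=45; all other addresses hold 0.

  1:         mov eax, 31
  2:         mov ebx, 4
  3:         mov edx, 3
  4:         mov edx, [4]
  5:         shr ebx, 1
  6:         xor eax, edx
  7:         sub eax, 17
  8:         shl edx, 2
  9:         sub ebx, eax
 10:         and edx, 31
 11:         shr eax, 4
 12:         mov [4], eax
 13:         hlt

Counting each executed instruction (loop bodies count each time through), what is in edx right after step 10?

28

mov eax, 31 → eax=31
mov ebx, 4 → ebx=4
mov edx, 3 → edx=3
mov edx, [4] → edx=M[4]=47
shr ebx, 1 → ebx=4>>1=2
xor eax, edx → eax=31^47=48
sub eax, 17 → eax=48-17=31
shl edx, 2 → edx=47<<2=188
sub ebx, eax → ebx=2-31=-29
and edx, 31 → edx=188&31=28
After step 10: edx = 28.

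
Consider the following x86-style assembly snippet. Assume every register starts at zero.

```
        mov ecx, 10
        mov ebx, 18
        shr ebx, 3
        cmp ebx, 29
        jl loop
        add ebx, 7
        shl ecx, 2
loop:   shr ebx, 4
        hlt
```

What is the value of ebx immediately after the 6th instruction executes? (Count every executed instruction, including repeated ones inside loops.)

ecx=10
ebx=18
ebx=18>>3=2
cmp ebx, 29  (cmp 2,29)
jl loop: taken
ebx=2>>4=0
After step 6: ebx = 0.

0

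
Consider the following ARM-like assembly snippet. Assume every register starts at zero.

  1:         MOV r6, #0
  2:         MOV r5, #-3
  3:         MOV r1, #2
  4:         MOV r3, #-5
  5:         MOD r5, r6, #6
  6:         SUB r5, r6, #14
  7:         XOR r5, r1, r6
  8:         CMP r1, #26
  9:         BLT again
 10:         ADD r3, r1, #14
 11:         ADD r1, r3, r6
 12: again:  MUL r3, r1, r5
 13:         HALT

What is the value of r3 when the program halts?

4

after MOV r6, #0: r6=0
after MOV r5, #-3: r5=-3
after MOV r1, #2: r1=2
after MOV r3, #-5: r3=-5
after MOD r5, r6, #6: r5=0%6=0
after SUB r5, r6, #14: r5=0-14=-14
after XOR r5, r1, r6: r5=2^0=2
CMP r1, #26  (cmp 2,26)
BLT again: taken
after MUL r3, r1, r5: r3=2*2=4
halt.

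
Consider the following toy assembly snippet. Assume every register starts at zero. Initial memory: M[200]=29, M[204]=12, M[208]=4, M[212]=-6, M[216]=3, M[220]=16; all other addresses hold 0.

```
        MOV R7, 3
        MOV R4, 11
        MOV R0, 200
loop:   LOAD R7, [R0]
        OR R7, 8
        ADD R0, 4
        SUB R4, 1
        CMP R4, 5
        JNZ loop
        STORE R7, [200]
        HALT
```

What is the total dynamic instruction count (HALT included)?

41

after MOV R7, 3: R7=3
after MOV R4, 11: R4=11
after MOV R0, 200: R0=200
after LOAD R7, [R0]: R7=M[200]=29
after OR R7, 8: R7=29|8=29
after ADD R0, 4: R0=200+4=204
after SUB R4, 1: R4=11-1=10
CMP R4, 5  (cmp 10,5)
JNZ loop: taken
after LOAD R7, [R0]: R7=M[204]=12
after OR R7, 8: R7=12|8=12
after ADD R0, 4: R0=204+4=208
after SUB R4, 1: R4=10-1=9
CMP R4, 5  (cmp 9,5)
JNZ loop: taken
after LOAD R7, [R0]: R7=M[208]=4
after OR R7, 8: R7=4|8=12
after ADD R0, 4: R0=208+4=212
after SUB R4, 1: R4=9-1=8
CMP R4, 5  (cmp 8,5)
JNZ loop: taken
after LOAD R7, [R0]: R7=M[212]=-6
after OR R7, 8: R7=(-6)|8=-6
after ADD R0, 4: R0=212+4=216
after SUB R4, 1: R4=8-1=7
CMP R4, 5  (cmp 7,5)
JNZ loop: taken
after LOAD R7, [R0]: R7=M[216]=3
after OR R7, 8: R7=3|8=11
after ADD R0, 4: R0=216+4=220
after SUB R4, 1: R4=7-1=6
CMP R4, 5  (cmp 6,5)
JNZ loop: taken
after LOAD R7, [R0]: R7=M[220]=16
after OR R7, 8: R7=16|8=24
after ADD R0, 4: R0=220+4=224
after SUB R4, 1: R4=6-1=5
CMP R4, 5  (cmp 5,5)
JNZ loop: not taken
STORE R7, [200] → M[200]=24
halt.
Total executed instructions: 41.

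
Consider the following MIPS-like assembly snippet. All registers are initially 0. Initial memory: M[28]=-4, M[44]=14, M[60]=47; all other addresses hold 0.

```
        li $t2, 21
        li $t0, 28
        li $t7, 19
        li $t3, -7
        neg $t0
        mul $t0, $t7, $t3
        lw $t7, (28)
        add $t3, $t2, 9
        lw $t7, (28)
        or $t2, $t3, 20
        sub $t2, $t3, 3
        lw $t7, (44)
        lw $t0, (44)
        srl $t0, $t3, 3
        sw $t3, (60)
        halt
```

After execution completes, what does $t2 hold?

li $t2, 21 → $t2=21
li $t0, 28 → $t0=28
li $t7, 19 → $t7=19
li $t3, -7 → $t3=-7
neg $t0 → $t0=-(28)=-28
mul $t0, $t7, $t3 → $t0=19*(-7)=-133
lw $t7, (28) → $t7=M[28]=-4
add $t3, $t2, 9 → $t3=21+9=30
lw $t7, (28) → $t7=M[28]=-4
or $t2, $t3, 20 → $t2=30|20=30
sub $t2, $t3, 3 → $t2=30-3=27
lw $t7, (44) → $t7=M[44]=14
lw $t0, (44) → $t0=M[44]=14
srl $t0, $t3, 3 → $t0=30>>3=3
sw $t3, (60) → M[60]=30
halt.

27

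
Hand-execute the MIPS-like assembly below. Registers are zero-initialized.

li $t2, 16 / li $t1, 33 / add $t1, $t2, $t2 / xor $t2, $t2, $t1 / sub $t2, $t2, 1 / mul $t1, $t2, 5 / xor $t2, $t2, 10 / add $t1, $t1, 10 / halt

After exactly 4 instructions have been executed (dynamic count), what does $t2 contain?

$t2=16
$t1=33
$t1=16+16=32
$t2=16^32=48
After step 4: $t2 = 48.

48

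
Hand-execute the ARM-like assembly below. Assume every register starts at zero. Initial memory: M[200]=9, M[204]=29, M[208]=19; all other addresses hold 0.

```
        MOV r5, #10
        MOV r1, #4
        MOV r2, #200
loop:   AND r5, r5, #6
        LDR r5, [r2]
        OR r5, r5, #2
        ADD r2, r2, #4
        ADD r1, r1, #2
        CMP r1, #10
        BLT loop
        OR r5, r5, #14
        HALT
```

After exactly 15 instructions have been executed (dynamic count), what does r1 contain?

8

MOV r5, #10 → r5=10
MOV r1, #4 → r1=4
MOV r2, #200 → r2=200
AND r5, r5, #6 → r5=10&6=2
LDR r5, [r2] → r5=M[200]=9
OR r5, r5, #2 → r5=9|2=11
ADD r2, r2, #4 → r2=200+4=204
ADD r1, r1, #2 → r1=4+2=6
CMP r1, #10  (cmp 6,10)
BLT loop: taken
AND r5, r5, #6 → r5=11&6=2
LDR r5, [r2] → r5=M[204]=29
OR r5, r5, #2 → r5=29|2=31
ADD r2, r2, #4 → r2=204+4=208
ADD r1, r1, #2 → r1=6+2=8
After step 15: r1 = 8.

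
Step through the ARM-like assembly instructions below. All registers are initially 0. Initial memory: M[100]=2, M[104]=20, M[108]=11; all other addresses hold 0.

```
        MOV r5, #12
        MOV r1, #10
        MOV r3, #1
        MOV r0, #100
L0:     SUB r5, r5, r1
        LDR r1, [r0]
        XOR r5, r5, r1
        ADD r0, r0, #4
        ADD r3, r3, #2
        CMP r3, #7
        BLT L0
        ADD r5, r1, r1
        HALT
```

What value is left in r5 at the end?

22

MOV r5, #12 → r5=12
MOV r1, #10 → r1=10
MOV r3, #1 → r3=1
MOV r0, #100 → r0=100
SUB r5, r5, r1 → r5=12-10=2
LDR r1, [r0] → r1=M[100]=2
XOR r5, r5, r1 → r5=2^2=0
ADD r0, r0, #4 → r0=100+4=104
ADD r3, r3, #2 → r3=1+2=3
CMP r3, #7  (cmp 3,7)
BLT L0: taken
SUB r5, r5, r1 → r5=0-2=-2
LDR r1, [r0] → r1=M[104]=20
XOR r5, r5, r1 → r5=(-2)^20=-22
ADD r0, r0, #4 → r0=104+4=108
ADD r3, r3, #2 → r3=3+2=5
CMP r3, #7  (cmp 5,7)
BLT L0: taken
SUB r5, r5, r1 → r5=(-22)-20=-42
LDR r1, [r0] → r1=M[108]=11
XOR r5, r5, r1 → r5=(-42)^11=-35
ADD r0, r0, #4 → r0=108+4=112
ADD r3, r3, #2 → r3=5+2=7
CMP r3, #7  (cmp 7,7)
BLT L0: not taken
ADD r5, r1, r1 → r5=11+11=22
halt.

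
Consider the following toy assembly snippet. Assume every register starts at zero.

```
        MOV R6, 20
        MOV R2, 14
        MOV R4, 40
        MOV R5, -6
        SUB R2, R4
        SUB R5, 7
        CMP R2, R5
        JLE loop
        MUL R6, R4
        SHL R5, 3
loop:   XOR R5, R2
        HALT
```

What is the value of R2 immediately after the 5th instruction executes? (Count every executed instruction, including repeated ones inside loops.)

MOV R6, 20 → R6=20
MOV R2, 14 → R2=14
MOV R4, 40 → R4=40
MOV R5, -6 → R5=-6
SUB R2, R4 → R2=14-40=-26
After step 5: R2 = -26.

-26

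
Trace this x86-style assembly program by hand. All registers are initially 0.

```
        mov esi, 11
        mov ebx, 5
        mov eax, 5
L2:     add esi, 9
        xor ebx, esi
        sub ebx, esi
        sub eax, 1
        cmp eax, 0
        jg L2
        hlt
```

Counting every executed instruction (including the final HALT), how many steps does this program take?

34

after mov esi, 11: esi=11
after mov ebx, 5: ebx=5
after mov eax, 5: eax=5
after add esi, 9: esi=11+9=20
after xor ebx, esi: ebx=5^20=17
after sub ebx, esi: ebx=17-20=-3
after sub eax, 1: eax=5-1=4
cmp eax, 0  (cmp 4,0)
jg L2: taken
after add esi, 9: esi=20+9=29
after xor ebx, esi: ebx=(-3)^29=-32
after sub ebx, esi: ebx=(-32)-29=-61
after sub eax, 1: eax=4-1=3
cmp eax, 0  (cmp 3,0)
jg L2: taken
after add esi, 9: esi=29+9=38
after xor ebx, esi: ebx=(-61)^38=-27
after sub ebx, esi: ebx=(-27)-38=-65
after sub eax, 1: eax=3-1=2
cmp eax, 0  (cmp 2,0)
jg L2: taken
after add esi, 9: esi=38+9=47
after xor ebx, esi: ebx=(-65)^47=-112
after sub ebx, esi: ebx=(-112)-47=-159
after sub eax, 1: eax=2-1=1
cmp eax, 0  (cmp 1,0)
jg L2: taken
after add esi, 9: esi=47+9=56
after xor ebx, esi: ebx=(-159)^56=-167
after sub ebx, esi: ebx=(-167)-56=-223
after sub eax, 1: eax=1-1=0
cmp eax, 0  (cmp 0,0)
jg L2: not taken
halt.
Total executed instructions: 34.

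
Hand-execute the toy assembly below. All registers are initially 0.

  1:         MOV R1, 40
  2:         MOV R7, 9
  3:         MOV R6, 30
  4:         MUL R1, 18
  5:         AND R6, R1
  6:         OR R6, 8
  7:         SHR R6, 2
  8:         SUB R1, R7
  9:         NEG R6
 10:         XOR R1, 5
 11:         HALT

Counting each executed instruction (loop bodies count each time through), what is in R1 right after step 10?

after MOV R1, 40: R1=40
after MOV R7, 9: R7=9
after MOV R6, 30: R6=30
after MUL R1, 18: R1=40*18=720
after AND R6, R1: R6=30&720=16
after OR R6, 8: R6=16|8=24
after SHR R6, 2: R6=24>>2=6
after SUB R1, R7: R1=720-9=711
after NEG R6: R6=-(6)=-6
after XOR R1, 5: R1=711^5=706
After step 10: R1 = 706.

706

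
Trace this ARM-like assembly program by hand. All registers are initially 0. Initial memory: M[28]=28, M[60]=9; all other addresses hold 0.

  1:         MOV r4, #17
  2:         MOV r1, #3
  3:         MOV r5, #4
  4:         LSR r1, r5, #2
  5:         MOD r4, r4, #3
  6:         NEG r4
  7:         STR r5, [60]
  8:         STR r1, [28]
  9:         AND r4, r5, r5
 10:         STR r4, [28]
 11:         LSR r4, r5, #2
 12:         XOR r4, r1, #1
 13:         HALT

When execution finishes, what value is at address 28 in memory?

after MOV r4, #17: r4=17
after MOV r1, #3: r1=3
after MOV r5, #4: r5=4
after LSR r1, r5, #2: r1=4>>2=1
after MOD r4, r4, #3: r4=17%3=2
after NEG r4: r4=-(2)=-2
STR r5, [60] → M[60]=4
STR r1, [28] → M[28]=1
after AND r4, r5, r5: r4=4&4=4
STR r4, [28] → M[28]=4
after LSR r4, r5, #2: r4=4>>2=1
after XOR r4, r1, #1: r4=1^1=0
halt.

4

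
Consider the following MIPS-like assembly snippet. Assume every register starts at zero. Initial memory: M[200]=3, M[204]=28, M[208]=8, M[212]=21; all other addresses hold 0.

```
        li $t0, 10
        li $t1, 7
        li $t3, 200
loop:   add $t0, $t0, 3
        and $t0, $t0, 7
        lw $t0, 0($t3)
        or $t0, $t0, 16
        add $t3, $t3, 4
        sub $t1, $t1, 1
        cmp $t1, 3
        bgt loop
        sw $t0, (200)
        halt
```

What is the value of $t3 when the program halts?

$t0=10
$t1=7
$t3=200
$t0=10+3=13
$t0=13&7=5
$t0=M[200]=3
$t0=3|16=19
$t3=200+4=204
$t1=7-1=6
cmp $t1, 3  (cmp 6,3)
bgt loop: taken
$t0=19+3=22
$t0=22&7=6
$t0=M[204]=28
$t0=28|16=28
$t3=204+4=208
$t1=6-1=5
cmp $t1, 3  (cmp 5,3)
bgt loop: taken
$t0=28+3=31
$t0=31&7=7
$t0=M[208]=8
$t0=8|16=24
$t3=208+4=212
$t1=5-1=4
cmp $t1, 3  (cmp 4,3)
bgt loop: taken
$t0=24+3=27
$t0=27&7=3
$t0=M[212]=21
$t0=21|16=21
$t3=212+4=216
$t1=4-1=3
cmp $t1, 3  (cmp 3,3)
bgt loop: not taken
sw $t0, (200) → M[200]=21
halt.

216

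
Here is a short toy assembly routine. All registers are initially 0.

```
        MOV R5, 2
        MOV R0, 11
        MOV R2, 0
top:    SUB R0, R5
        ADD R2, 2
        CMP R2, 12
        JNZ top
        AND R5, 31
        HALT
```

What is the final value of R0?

after MOV R5, 2: R5=2
after MOV R0, 11: R0=11
after MOV R2, 0: R2=0
after SUB R0, R5: R0=11-2=9
after ADD R2, 2: R2=0+2=2
CMP R2, 12  (cmp 2,12)
JNZ top: taken
after SUB R0, R5: R0=9-2=7
after ADD R2, 2: R2=2+2=4
CMP R2, 12  (cmp 4,12)
JNZ top: taken
after SUB R0, R5: R0=7-2=5
after ADD R2, 2: R2=4+2=6
CMP R2, 12  (cmp 6,12)
JNZ top: taken
after SUB R0, R5: R0=5-2=3
after ADD R2, 2: R2=6+2=8
CMP R2, 12  (cmp 8,12)
JNZ top: taken
after SUB R0, R5: R0=3-2=1
after ADD R2, 2: R2=8+2=10
CMP R2, 12  (cmp 10,12)
JNZ top: taken
after SUB R0, R5: R0=1-2=-1
after ADD R2, 2: R2=10+2=12
CMP R2, 12  (cmp 12,12)
JNZ top: not taken
after AND R5, 31: R5=2&31=2
halt.

-1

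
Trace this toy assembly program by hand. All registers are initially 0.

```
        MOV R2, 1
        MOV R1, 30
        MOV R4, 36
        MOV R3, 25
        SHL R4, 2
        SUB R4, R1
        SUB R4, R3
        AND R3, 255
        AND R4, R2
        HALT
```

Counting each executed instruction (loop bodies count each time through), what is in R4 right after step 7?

MOV R2, 1 → R2=1
MOV R1, 30 → R1=30
MOV R4, 36 → R4=36
MOV R3, 25 → R3=25
SHL R4, 2 → R4=36<<2=144
SUB R4, R1 → R4=144-30=114
SUB R4, R3 → R4=114-25=89
After step 7: R4 = 89.

89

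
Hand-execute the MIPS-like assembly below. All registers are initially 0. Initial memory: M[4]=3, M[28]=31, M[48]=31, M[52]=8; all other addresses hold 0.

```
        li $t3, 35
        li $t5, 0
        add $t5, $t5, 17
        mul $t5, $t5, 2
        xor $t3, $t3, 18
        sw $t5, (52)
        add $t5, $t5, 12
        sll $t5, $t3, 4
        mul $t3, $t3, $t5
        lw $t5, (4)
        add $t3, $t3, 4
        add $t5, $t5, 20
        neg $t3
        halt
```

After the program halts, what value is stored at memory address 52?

li $t3, 35 → $t3=35
li $t5, 0 → $t5=0
add $t5, $t5, 17 → $t5=0+17=17
mul $t5, $t5, 2 → $t5=17*2=34
xor $t3, $t3, 18 → $t3=35^18=49
sw $t5, (52) → M[52]=34
add $t5, $t5, 12 → $t5=34+12=46
sll $t5, $t3, 4 → $t5=49<<4=784
mul $t3, $t3, $t5 → $t3=49*784=38416
lw $t5, (4) → $t5=M[4]=3
add $t3, $t3, 4 → $t3=38416+4=38420
add $t5, $t5, 20 → $t5=3+20=23
neg $t3 → $t3=-(38420)=-38420
halt.

34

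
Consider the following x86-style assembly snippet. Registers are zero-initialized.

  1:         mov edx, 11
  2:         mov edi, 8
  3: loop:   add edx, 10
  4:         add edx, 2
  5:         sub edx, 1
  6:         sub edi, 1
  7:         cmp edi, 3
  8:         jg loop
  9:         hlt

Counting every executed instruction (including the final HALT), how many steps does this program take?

33

edx=11
edi=8
edx=11+10=21
edx=21+2=23
edx=23-1=22
edi=8-1=7
cmp edi, 3  (cmp 7,3)
jg loop: taken
edx=22+10=32
edx=32+2=34
edx=34-1=33
edi=7-1=6
cmp edi, 3  (cmp 6,3)
jg loop: taken
edx=33+10=43
edx=43+2=45
edx=45-1=44
edi=6-1=5
cmp edi, 3  (cmp 5,3)
jg loop: taken
edx=44+10=54
edx=54+2=56
edx=56-1=55
edi=5-1=4
cmp edi, 3  (cmp 4,3)
jg loop: taken
edx=55+10=65
edx=65+2=67
edx=67-1=66
edi=4-1=3
cmp edi, 3  (cmp 3,3)
jg loop: not taken
halt.
Total executed instructions: 33.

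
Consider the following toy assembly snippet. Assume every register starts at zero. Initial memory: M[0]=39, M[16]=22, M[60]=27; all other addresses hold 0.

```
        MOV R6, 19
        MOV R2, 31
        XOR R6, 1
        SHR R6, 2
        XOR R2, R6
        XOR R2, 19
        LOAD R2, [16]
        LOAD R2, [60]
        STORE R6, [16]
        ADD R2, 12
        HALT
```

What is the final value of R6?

MOV R6, 19 → R6=19
MOV R2, 31 → R2=31
XOR R6, 1 → R6=19^1=18
SHR R6, 2 → R6=18>>2=4
XOR R2, R6 → R2=31^4=27
XOR R2, 19 → R2=27^19=8
LOAD R2, [16] → R2=M[16]=22
LOAD R2, [60] → R2=M[60]=27
STORE R6, [16] → M[16]=4
ADD R2, 12 → R2=27+12=39
halt.

4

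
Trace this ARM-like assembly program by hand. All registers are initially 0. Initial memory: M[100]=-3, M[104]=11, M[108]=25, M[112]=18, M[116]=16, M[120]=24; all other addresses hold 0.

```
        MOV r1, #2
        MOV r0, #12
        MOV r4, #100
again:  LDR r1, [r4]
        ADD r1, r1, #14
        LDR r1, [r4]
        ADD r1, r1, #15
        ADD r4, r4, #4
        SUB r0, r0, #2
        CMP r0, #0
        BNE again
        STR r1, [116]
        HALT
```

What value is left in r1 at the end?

39

MOV r1, #2 → r1=2
MOV r0, #12 → r0=12
MOV r4, #100 → r4=100
LDR r1, [r4] → r1=M[100]=-3
ADD r1, r1, #14 → r1=(-3)+14=11
LDR r1, [r4] → r1=M[100]=-3
ADD r1, r1, #15 → r1=(-3)+15=12
ADD r4, r4, #4 → r4=100+4=104
SUB r0, r0, #2 → r0=12-2=10
CMP r0, #0  (cmp 10,0)
BNE again: taken
LDR r1, [r4] → r1=M[104]=11
ADD r1, r1, #14 → r1=11+14=25
LDR r1, [r4] → r1=M[104]=11
ADD r1, r1, #15 → r1=11+15=26
ADD r4, r4, #4 → r4=104+4=108
SUB r0, r0, #2 → r0=10-2=8
CMP r0, #0  (cmp 8,0)
BNE again: taken
LDR r1, [r4] → r1=M[108]=25
ADD r1, r1, #14 → r1=25+14=39
LDR r1, [r4] → r1=M[108]=25
ADD r1, r1, #15 → r1=25+15=40
ADD r4, r4, #4 → r4=108+4=112
SUB r0, r0, #2 → r0=8-2=6
CMP r0, #0  (cmp 6,0)
BNE again: taken
LDR r1, [r4] → r1=M[112]=18
ADD r1, r1, #14 → r1=18+14=32
LDR r1, [r4] → r1=M[112]=18
ADD r1, r1, #15 → r1=18+15=33
ADD r4, r4, #4 → r4=112+4=116
SUB r0, r0, #2 → r0=6-2=4
CMP r0, #0  (cmp 4,0)
BNE again: taken
LDR r1, [r4] → r1=M[116]=16
ADD r1, r1, #14 → r1=16+14=30
LDR r1, [r4] → r1=M[116]=16
ADD r1, r1, #15 → r1=16+15=31
ADD r4, r4, #4 → r4=116+4=120
SUB r0, r0, #2 → r0=4-2=2
CMP r0, #0  (cmp 2,0)
BNE again: taken
LDR r1, [r4] → r1=M[120]=24
ADD r1, r1, #14 → r1=24+14=38
LDR r1, [r4] → r1=M[120]=24
ADD r1, r1, #15 → r1=24+15=39
ADD r4, r4, #4 → r4=120+4=124
SUB r0, r0, #2 → r0=2-2=0
CMP r0, #0  (cmp 0,0)
BNE again: not taken
STR r1, [116] → M[116]=39
halt.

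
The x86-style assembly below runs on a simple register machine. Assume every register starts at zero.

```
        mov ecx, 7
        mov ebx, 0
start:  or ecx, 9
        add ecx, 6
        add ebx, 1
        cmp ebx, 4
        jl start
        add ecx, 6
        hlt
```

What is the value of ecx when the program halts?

mov ecx, 7 → ecx=7
mov ebx, 0 → ebx=0
or ecx, 9 → ecx=7|9=15
add ecx, 6 → ecx=15+6=21
add ebx, 1 → ebx=0+1=1
cmp ebx, 4  (cmp 1,4)
jl start: taken
or ecx, 9 → ecx=21|9=29
add ecx, 6 → ecx=29+6=35
add ebx, 1 → ebx=1+1=2
cmp ebx, 4  (cmp 2,4)
jl start: taken
or ecx, 9 → ecx=35|9=43
add ecx, 6 → ecx=43+6=49
add ebx, 1 → ebx=2+1=3
cmp ebx, 4  (cmp 3,4)
jl start: taken
or ecx, 9 → ecx=49|9=57
add ecx, 6 → ecx=57+6=63
add ebx, 1 → ebx=3+1=4
cmp ebx, 4  (cmp 4,4)
jl start: not taken
add ecx, 6 → ecx=63+6=69
halt.

69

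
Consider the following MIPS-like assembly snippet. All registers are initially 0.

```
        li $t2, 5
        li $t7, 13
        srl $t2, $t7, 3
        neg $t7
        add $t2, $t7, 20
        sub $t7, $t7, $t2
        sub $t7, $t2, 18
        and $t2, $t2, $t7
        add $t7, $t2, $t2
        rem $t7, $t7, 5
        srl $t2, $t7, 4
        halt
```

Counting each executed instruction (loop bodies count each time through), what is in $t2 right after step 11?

li $t2, 5 → $t2=5
li $t7, 13 → $t7=13
srl $t2, $t7, 3 → $t2=13>>3=1
neg $t7 → $t7=-(13)=-13
add $t2, $t7, 20 → $t2=(-13)+20=7
sub $t7, $t7, $t2 → $t7=(-13)-7=-20
sub $t7, $t2, 18 → $t7=7-18=-11
and $t2, $t2, $t7 → $t2=7&(-11)=5
add $t7, $t2, $t2 → $t7=5+5=10
rem $t7, $t7, 5 → $t7=10%5=0
srl $t2, $t7, 4 → $t2=0>>4=0
After step 11: $t2 = 0.

0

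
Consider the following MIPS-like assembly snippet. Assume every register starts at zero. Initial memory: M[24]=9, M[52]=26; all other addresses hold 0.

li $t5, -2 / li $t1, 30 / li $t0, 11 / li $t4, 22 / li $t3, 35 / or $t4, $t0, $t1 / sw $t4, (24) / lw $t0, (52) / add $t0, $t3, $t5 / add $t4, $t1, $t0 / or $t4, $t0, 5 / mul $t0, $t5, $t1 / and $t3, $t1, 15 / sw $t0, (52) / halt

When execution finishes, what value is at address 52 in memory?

-60

after li $t5, -2: $t5=-2
after li $t1, 30: $t1=30
after li $t0, 11: $t0=11
after li $t4, 22: $t4=22
after li $t3, 35: $t3=35
after or $t4, $t0, $t1: $t4=11|30=31
sw $t4, (24) → M[24]=31
after lw $t0, (52): $t0=M[52]=26
after add $t0, $t3, $t5: $t0=35+(-2)=33
after add $t4, $t1, $t0: $t4=30+33=63
after or $t4, $t0, 5: $t4=33|5=37
after mul $t0, $t5, $t1: $t0=(-2)*30=-60
after and $t3, $t1, 15: $t3=30&15=14
sw $t0, (52) → M[52]=-60
halt.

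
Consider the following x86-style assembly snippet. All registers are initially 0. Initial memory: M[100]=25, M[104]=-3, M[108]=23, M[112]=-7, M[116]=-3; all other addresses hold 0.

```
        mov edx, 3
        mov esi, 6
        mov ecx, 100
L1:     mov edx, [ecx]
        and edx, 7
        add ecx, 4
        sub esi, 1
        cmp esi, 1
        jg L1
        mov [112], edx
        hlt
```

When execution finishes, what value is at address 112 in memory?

5

mov edx, 3 → edx=3
mov esi, 6 → esi=6
mov ecx, 100 → ecx=100
mov edx, [ecx] → edx=M[100]=25
and edx, 7 → edx=25&7=1
add ecx, 4 → ecx=100+4=104
sub esi, 1 → esi=6-1=5
cmp esi, 1  (cmp 5,1)
jg L1: taken
mov edx, [ecx] → edx=M[104]=-3
and edx, 7 → edx=(-3)&7=5
add ecx, 4 → ecx=104+4=108
sub esi, 1 → esi=5-1=4
cmp esi, 1  (cmp 4,1)
jg L1: taken
mov edx, [ecx] → edx=M[108]=23
and edx, 7 → edx=23&7=7
add ecx, 4 → ecx=108+4=112
sub esi, 1 → esi=4-1=3
cmp esi, 1  (cmp 3,1)
jg L1: taken
mov edx, [ecx] → edx=M[112]=-7
and edx, 7 → edx=(-7)&7=1
add ecx, 4 → ecx=112+4=116
sub esi, 1 → esi=3-1=2
cmp esi, 1  (cmp 2,1)
jg L1: taken
mov edx, [ecx] → edx=M[116]=-3
and edx, 7 → edx=(-3)&7=5
add ecx, 4 → ecx=116+4=120
sub esi, 1 → esi=2-1=1
cmp esi, 1  (cmp 1,1)
jg L1: not taken
mov [112], edx → M[112]=5
halt.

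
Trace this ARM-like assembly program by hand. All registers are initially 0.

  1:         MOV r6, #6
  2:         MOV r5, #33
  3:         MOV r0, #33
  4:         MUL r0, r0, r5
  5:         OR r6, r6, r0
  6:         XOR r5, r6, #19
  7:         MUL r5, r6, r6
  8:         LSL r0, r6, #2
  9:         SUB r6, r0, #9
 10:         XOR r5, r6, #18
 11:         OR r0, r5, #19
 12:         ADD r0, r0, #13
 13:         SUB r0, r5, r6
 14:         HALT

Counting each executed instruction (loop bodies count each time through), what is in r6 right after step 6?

MOV r6, #6 → r6=6
MOV r5, #33 → r5=33
MOV r0, #33 → r0=33
MUL r0, r0, r5 → r0=33*33=1089
OR r6, r6, r0 → r6=6|1089=1095
XOR r5, r6, #19 → r5=1095^19=1108
After step 6: r6 = 1095.

1095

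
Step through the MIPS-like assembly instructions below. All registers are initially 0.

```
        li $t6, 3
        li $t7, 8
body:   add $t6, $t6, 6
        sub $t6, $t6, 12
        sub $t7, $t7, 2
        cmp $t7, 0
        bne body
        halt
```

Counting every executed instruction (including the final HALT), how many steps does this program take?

23

after li $t6, 3: $t6=3
after li $t7, 8: $t7=8
after add $t6, $t6, 6: $t6=3+6=9
after sub $t6, $t6, 12: $t6=9-12=-3
after sub $t7, $t7, 2: $t7=8-2=6
cmp $t7, 0  (cmp 6,0)
bne body: taken
after add $t6, $t6, 6: $t6=(-3)+6=3
after sub $t6, $t6, 12: $t6=3-12=-9
after sub $t7, $t7, 2: $t7=6-2=4
cmp $t7, 0  (cmp 4,0)
bne body: taken
after add $t6, $t6, 6: $t6=(-9)+6=-3
after sub $t6, $t6, 12: $t6=(-3)-12=-15
after sub $t7, $t7, 2: $t7=4-2=2
cmp $t7, 0  (cmp 2,0)
bne body: taken
after add $t6, $t6, 6: $t6=(-15)+6=-9
after sub $t6, $t6, 12: $t6=(-9)-12=-21
after sub $t7, $t7, 2: $t7=2-2=0
cmp $t7, 0  (cmp 0,0)
bne body: not taken
halt.
Total executed instructions: 23.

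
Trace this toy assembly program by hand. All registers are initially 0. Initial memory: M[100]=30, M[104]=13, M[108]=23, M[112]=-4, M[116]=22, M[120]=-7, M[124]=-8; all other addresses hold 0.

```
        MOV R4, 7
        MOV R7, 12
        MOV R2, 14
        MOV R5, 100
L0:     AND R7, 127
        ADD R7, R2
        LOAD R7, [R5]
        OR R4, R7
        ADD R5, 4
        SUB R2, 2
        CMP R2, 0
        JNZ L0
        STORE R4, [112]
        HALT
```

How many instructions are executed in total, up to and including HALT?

R4=7
R7=12
R2=14
R5=100
R7=12&127=12
R7=12+14=26
R7=M[100]=30
R4=7|30=31
R5=100+4=104
R2=14-2=12
CMP R2, 0  (cmp 12,0)
JNZ L0: taken
R7=30&127=30
R7=30+12=42
R7=M[104]=13
R4=31|13=31
R5=104+4=108
R2=12-2=10
CMP R2, 0  (cmp 10,0)
JNZ L0: taken
R7=13&127=13
R7=13+10=23
R7=M[108]=23
R4=31|23=31
R5=108+4=112
R2=10-2=8
CMP R2, 0  (cmp 8,0)
JNZ L0: taken
R7=23&127=23
R7=23+8=31
R7=M[112]=-4
R4=31|(-4)=-1
R5=112+4=116
R2=8-2=6
CMP R2, 0  (cmp 6,0)
JNZ L0: taken
R7=(-4)&127=124
R7=124+6=130
R7=M[116]=22
R4=(-1)|22=-1
R5=116+4=120
R2=6-2=4
CMP R2, 0  (cmp 4,0)
JNZ L0: taken
R7=22&127=22
R7=22+4=26
R7=M[120]=-7
R4=(-1)|(-7)=-1
R5=120+4=124
R2=4-2=2
CMP R2, 0  (cmp 2,0)
JNZ L0: taken
R7=(-7)&127=121
R7=121+2=123
R7=M[124]=-8
R4=(-1)|(-8)=-1
R5=124+4=128
R2=2-2=0
CMP R2, 0  (cmp 0,0)
JNZ L0: not taken
STORE R4, [112] → M[112]=-1
halt.
Total executed instructions: 62.

62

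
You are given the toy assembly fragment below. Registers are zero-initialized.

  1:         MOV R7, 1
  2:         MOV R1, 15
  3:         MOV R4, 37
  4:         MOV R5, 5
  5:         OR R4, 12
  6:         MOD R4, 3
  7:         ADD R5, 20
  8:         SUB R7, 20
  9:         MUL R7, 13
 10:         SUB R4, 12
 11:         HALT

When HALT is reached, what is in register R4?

R7=1
R1=15
R4=37
R5=5
R4=37|12=45
R4=45%3=0
R5=5+20=25
R7=1-20=-19
R7=(-19)*13=-247
R4=0-12=-12
halt.

-12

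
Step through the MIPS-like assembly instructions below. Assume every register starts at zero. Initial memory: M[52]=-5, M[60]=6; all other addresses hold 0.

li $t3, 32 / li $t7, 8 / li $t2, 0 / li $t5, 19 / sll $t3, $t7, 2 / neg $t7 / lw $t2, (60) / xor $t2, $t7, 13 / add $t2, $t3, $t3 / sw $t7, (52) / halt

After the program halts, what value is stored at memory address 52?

-8

li $t3, 32 → $t3=32
li $t7, 8 → $t7=8
li $t2, 0 → $t2=0
li $t5, 19 → $t5=19
sll $t3, $t7, 2 → $t3=8<<2=32
neg $t7 → $t7=-(8)=-8
lw $t2, (60) → $t2=M[60]=6
xor $t2, $t7, 13 → $t2=(-8)^13=-11
add $t2, $t3, $t3 → $t2=32+32=64
sw $t7, (52) → M[52]=-8
halt.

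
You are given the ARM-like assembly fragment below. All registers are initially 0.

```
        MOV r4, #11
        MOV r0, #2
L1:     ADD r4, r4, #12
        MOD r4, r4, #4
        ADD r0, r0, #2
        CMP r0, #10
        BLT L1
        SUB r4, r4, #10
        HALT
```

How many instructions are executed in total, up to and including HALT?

24

MOV r4, #11 → r4=11
MOV r0, #2 → r0=2
ADD r4, r4, #12 → r4=11+12=23
MOD r4, r4, #4 → r4=23%4=3
ADD r0, r0, #2 → r0=2+2=4
CMP r0, #10  (cmp 4,10)
BLT L1: taken
ADD r4, r4, #12 → r4=3+12=15
MOD r4, r4, #4 → r4=15%4=3
ADD r0, r0, #2 → r0=4+2=6
CMP r0, #10  (cmp 6,10)
BLT L1: taken
ADD r4, r4, #12 → r4=3+12=15
MOD r4, r4, #4 → r4=15%4=3
ADD r0, r0, #2 → r0=6+2=8
CMP r0, #10  (cmp 8,10)
BLT L1: taken
ADD r4, r4, #12 → r4=3+12=15
MOD r4, r4, #4 → r4=15%4=3
ADD r0, r0, #2 → r0=8+2=10
CMP r0, #10  (cmp 10,10)
BLT L1: not taken
SUB r4, r4, #10 → r4=3-10=-7
halt.
Total executed instructions: 24.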